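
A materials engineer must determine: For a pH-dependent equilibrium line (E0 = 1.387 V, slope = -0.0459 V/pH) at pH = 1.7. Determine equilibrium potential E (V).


Apply the Pourbaix line equation: E = E0 + slope*pH
E = 1.387 + (-0.0459)*1.7 = 1.387 + (-0.07803) = 1.30897 V
Rounded to 3 decimal places: E = 1.309 V

1.309 V


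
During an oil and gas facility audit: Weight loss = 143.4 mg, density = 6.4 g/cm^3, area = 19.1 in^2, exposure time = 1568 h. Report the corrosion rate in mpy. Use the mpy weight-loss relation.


Apply the mpy weight-loss relation: CR = 534 * W / (D * A * T)
Numerator: 534 * 143.4 = 76575.6
Denominator: 6.4 * 19.1 * 1568 = 191672.32
CR = 76575.6 / 191672.32 = 0.3995 mpy

0.3995 mpy


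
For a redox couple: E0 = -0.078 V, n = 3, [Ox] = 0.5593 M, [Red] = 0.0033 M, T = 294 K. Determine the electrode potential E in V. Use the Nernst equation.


Apply the Nernst equation: E = E0 + (RT/nF)*ln([Ox]/[Red])
Step 1: RT/nF = 8.314*294/(3*96485) = 0.00844455 V
Step 2: [Ox]/[Red] = 0.5593/0.0033 = 169.484848
Step 3: ln(169.484848) = 5.132764
Step 4: correction = 0.00844455 * 5.132764 = 0.0433 V
E = -0.078 + 0.0433 = -0.0347 V

-0.0347 V


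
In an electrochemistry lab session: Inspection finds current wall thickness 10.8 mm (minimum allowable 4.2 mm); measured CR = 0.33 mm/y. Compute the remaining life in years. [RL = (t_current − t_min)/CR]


Apply the remaining-life relation: RL = (t_current − t_min) / CR
RL = (10.8 − 4.2) / 0.33 = 6.6 / 0.33 = 20.0 years

20.0 years


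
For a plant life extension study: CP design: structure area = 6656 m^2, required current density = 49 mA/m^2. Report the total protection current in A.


I = area * current density, then convert mA → A (÷1000)
I = 6656 * 49 / 1000 = 326.14 A

326.14 A


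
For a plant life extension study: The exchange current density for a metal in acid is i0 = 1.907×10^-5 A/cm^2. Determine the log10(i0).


i0 = 1.907×10^-5 A/cm^2
log10(i0) = -4.72

-4.72


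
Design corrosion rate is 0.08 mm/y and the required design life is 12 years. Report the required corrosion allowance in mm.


Corrosion allowance = CR × design life
CA = 0.08 * 12 = 0.96 mm

0.96 mm


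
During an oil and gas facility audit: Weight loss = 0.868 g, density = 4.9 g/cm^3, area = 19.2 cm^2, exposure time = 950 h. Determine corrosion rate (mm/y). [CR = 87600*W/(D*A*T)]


Apply the mm/y weight-loss relation: CR = 87600 * W / (D * A * T)
Numerator: 87600 * 0.868 = 76036.8
Denominator: 4.9 * 19.2 * 950 = 89376.0
CR = 76036.8 / 89376.0 = 0.850752 mm/y

0.850752 mm/y


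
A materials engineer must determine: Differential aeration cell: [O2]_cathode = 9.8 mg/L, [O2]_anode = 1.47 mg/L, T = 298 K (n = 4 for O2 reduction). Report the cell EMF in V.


Apply the Nernst concentration-cell relation: E = (RT/nF)*ln(C_cathode/C_anode)
RT/nF = 8.314*298/(4*96485) = 0.00641958 V
ln(9.8/1.47) = 1.89712
E = 0.00641958 * 1.89712 = 0.01218 V

0.01218 V


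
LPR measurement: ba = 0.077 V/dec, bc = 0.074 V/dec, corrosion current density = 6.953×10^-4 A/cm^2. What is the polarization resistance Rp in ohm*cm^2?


Apply the Stern-Geary equation: Rp = ba*bc / (2.303*icorr*(ba+bc))
ba*bc = 0.077*0.074 = 0.005698
ba+bc = 0.151; 2.303*icorr*(ba+bc) = 2.303*6.953×10^-4*0.151 = 2.4179266×10^-4
Rp = 0.005698 / 2.4179266×10^-4 = 23.57 ohm*cm^2

23.57 ohm*cm^2


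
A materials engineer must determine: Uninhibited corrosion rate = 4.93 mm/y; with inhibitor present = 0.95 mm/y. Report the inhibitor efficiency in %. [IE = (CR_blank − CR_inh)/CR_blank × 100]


Apply the inhibitor-efficiency definition: IE = (CR_blank − CR_inh)/CR_blank × 100
IE = (4.93 − 0.95) / 4.93 × 100
IE = 3.98 / 4.93 × 100 = 80.7 %

80.7 %


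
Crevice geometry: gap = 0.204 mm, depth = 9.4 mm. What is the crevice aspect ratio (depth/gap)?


Aspect ratio = depth / gap
Ratio = 9.4 / 0.204 = 46.1

46.1


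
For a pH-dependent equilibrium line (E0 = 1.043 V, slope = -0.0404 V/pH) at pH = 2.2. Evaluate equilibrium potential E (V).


Apply the Pourbaix line equation: E = E0 + slope*pH
E = 1.043 + (-0.0404)*2.2 = 1.043 + (-0.08888) = 0.95412 V
Rounded to 3 decimal places: E = 0.954 V

0.954 V


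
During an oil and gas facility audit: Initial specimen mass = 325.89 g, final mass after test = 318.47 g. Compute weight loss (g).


Weight loss = initial − final
WL = 325.89 − 318.47 = 7.42 g

7.42 g


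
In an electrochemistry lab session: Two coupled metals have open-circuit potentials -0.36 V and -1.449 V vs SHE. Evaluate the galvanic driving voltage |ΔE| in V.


Driving voltage is the absolute potential difference.
|ΔE| = |-0.36 − (-1.449)| = 1.089 V

1.089 V


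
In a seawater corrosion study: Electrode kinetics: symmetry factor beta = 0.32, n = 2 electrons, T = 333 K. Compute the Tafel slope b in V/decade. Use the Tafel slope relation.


Apply the Tafel slope relation: b = 2.303*R*T/(beta*n*F)
Numerator: 2.303 * 8.314 * 333 = 6376.0
Denominator: 0.32 * 2 * 96485 = 61750.4
b = 6376.0 / 61750.4 = 0.103 V/decade

0.103 V/decade


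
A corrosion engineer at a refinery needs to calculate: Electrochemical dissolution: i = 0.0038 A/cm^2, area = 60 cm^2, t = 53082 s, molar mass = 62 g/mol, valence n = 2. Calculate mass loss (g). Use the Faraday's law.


Apply Faraday's law: m = i*A*t*M / (n*F)
Total charge passed Q = i*A*t = 0.0038*60*53082 = 12102.696 C
m = Q*M/(n*F) = 12102.696*62/(2*96485) = 3.8885 g

3.8885 g


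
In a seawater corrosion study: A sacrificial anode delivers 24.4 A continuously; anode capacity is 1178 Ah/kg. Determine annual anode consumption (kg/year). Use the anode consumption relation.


Annual consumption = current * hours per year / capacity
Rate = 24.4 * 8760 / 1178 = 181.4 kg/year

181.4 kg/year


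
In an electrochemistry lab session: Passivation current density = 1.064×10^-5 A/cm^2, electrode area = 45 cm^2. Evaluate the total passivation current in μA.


I = i_pass * A, then convert A → μA (×10^6)
I = 1.064×10^-5 * 45 * 10^6 = 478.8 μA

478.8 μA


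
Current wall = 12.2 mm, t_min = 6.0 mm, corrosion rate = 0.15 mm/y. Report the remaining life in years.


Apply the remaining-life relation: RL = (t_current − t_min) / CR
RL = (12.2 − 6.0) / 0.15 = 6.2 / 0.15 = 41.3 years

41.3 years


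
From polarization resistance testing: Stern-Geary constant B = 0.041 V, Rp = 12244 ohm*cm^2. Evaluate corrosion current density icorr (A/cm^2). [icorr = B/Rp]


Apply the Stern-Geary relation: icorr = B / Rp
icorr = 0.041 / 12244 = 3.349×10^-6 A/cm^2

3.349×10^-6 A/cm^2


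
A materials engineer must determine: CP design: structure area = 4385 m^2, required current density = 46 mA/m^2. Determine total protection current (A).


I = area * current density, then convert mA → A (÷1000)
I = 4385 * 46 / 1000 = 201.71 A

201.71 A


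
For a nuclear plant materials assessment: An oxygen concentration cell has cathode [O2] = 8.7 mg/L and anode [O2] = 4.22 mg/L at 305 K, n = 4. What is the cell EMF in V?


Apply the Nernst concentration-cell relation: E = (RT/nF)*ln(C_cathode/C_anode)
RT/nF = 8.314*305/(4*96485) = 0.00657037 V
ln(8.7/4.22) = 0.72349
E = 0.00657037 * 0.72349 = 0.00475 V

0.00475 V


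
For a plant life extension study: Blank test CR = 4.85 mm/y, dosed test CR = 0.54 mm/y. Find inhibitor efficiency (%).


Apply the inhibitor-efficiency definition: IE = (CR_blank − CR_inh)/CR_blank × 100
IE = (4.85 − 0.54) / 4.85 × 100
IE = 4.31 / 4.85 × 100 = 88.9 %

88.9 %


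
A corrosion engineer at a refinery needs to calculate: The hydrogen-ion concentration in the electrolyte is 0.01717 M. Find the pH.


pH = −log10[H+]
pH = −log10(0.01717) = 1.77

1.77


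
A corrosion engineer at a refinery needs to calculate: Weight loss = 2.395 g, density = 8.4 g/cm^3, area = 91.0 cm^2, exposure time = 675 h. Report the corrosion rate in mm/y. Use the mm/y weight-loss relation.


Apply the mm/y weight-loss relation: CR = 87600 * W / (D * A * T)
Numerator: 87600 * 2.395 = 209802.0
Denominator: 8.4 * 91.0 * 675 = 515970.0
CR = 209802.0 / 515970.0 = 0.4066 mm/y

0.4066 mm/y


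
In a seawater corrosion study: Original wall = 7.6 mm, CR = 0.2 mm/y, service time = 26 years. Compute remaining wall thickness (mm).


Remaining wall = original − CR × time
t = 7.6 − 0.2*26 = 7.6 − 5.2 = 2.4 mm

2.4 mm


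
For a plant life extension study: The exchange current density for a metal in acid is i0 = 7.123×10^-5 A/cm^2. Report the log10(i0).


i0 = 7.123×10^-5 A/cm^2
log10(i0) = -4.147

-4.147


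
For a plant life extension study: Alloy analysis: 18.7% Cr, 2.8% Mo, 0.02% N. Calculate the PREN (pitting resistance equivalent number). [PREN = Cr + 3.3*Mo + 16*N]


Apply the PREN formula: PREN = Cr + 3.3*Mo + 16*N
PREN = 18.7 + 3.3*2.8 + 16*0.02
PREN = 18.7 + 9.24 + 0.32 = 28.26

28.26


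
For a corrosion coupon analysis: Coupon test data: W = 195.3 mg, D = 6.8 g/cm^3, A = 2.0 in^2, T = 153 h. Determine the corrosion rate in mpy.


Apply the mpy weight-loss relation: CR = 534 * W / (D * A * T)
Numerator: 534 * 195.3 = 104290.2
Denominator: 6.8 * 2.0 * 153 = 2080.8
CR = 104290.2 / 2080.8 = 50.12 mpy

50.12 mpy


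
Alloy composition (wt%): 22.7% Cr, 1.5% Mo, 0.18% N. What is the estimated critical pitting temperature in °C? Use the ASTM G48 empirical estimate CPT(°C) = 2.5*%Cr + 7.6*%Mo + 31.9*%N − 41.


Apply the ASTM G48 empirical CPT estimate: CPT(°C) = 2.5*%Cr + 7.6*%Mo + 31.9*%N − 41
2.5*22.7 = 56.75; 7.6*1.5 = 11.4; 31.9*0.18 = 5.742
CPT = 56.75 + 11.4 + 5.742 − 41 = 32.892 °C
Rounded to 0.1 °C: CPT ≈ 32.9 °C

32.9 °C


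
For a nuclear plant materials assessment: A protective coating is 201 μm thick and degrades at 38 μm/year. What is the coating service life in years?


Service life = thickness / degradation rate
Life = 201 / 38 = 5.3 years

5.3 years


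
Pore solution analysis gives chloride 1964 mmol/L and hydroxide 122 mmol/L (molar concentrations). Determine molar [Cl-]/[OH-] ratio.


Threshold parameter = [Cl-] / [OH-] (molar basis; both in mmol/L, so units cancel)
Ratio = 1964 / 122 = 16.1

16.1


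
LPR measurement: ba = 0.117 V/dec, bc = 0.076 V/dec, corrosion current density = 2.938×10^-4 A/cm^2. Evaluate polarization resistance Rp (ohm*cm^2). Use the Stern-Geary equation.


Apply the Stern-Geary equation: Rp = ba*bc / (2.303*icorr*(ba+bc))
ba*bc = 0.117*0.076 = 0.008892
ba+bc = 0.193; 2.303*icorr*(ba+bc) = 2.303*2.938×10^-4*0.193 = 1.3058793×10^-4
Rp = 0.008892 / 1.3058793×10^-4 = 68.09 ohm*cm^2

68.09 ohm*cm^2


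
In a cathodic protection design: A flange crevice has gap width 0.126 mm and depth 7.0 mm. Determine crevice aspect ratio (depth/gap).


Aspect ratio = depth / gap
Ratio = 7.0 / 0.126 = 55.6

55.6


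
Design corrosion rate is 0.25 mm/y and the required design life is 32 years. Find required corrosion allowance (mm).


Corrosion allowance = CR × design life
CA = 0.25 * 32 = 8.0 mm

8.0 mm


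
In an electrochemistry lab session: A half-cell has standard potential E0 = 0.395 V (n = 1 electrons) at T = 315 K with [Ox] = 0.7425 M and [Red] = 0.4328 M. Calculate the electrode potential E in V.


Apply the Nernst equation: E = E0 + (RT/nF)*ln([Ox]/[Red])
Step 1: RT/nF = 8.314*315/(1*96485) = 0.02714318 V
Step 2: [Ox]/[Red] = 0.7425/0.4328 = 1.715573
Step 3: ln(1.715573) = 0.539747
Step 4: correction = 0.02714318 * 0.539747 = 0.0147 V
E = 0.395 + 0.0147 = 0.4097 V

0.4097 V


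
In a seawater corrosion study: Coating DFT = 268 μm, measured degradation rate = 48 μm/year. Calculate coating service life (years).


Service life = thickness / degradation rate
Life = 268 / 48 = 5.6 years

5.6 years


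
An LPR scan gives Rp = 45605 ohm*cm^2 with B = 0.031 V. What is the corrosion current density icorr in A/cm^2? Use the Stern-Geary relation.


Apply the Stern-Geary relation: icorr = B / Rp
icorr = 0.031 / 45605 = 6.798×10^-7 A/cm^2

6.798×10^-7 A/cm^2


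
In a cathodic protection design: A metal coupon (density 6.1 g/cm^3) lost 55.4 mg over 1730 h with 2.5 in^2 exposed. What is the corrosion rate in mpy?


Apply the mpy weight-loss relation: CR = 534 * W / (D * A * T)
Numerator: 534 * 55.4 = 29583.6
Denominator: 6.1 * 2.5 * 1730 = 26382.5
CR = 29583.6 / 26382.5 = 1.12133 mpy

1.12133 mpy


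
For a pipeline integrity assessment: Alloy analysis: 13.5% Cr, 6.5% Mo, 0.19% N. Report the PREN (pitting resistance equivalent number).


Apply the PREN formula: PREN = Cr + 3.3*Mo + 16*N
PREN = 13.5 + 3.3*6.5 + 16*0.19
PREN = 13.5 + 21.45 + 3.04 = 37.99

37.99


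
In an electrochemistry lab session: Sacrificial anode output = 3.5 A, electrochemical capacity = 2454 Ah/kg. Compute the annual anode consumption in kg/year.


Annual consumption = current * hours per year / capacity
Rate = 3.5 * 8760 / 2454 = 12.5 kg/year

12.5 kg/year


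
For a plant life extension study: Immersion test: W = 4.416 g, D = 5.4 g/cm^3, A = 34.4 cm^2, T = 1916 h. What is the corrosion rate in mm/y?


Apply the mm/y weight-loss relation: CR = 87600 * W / (D * A * T)
Numerator: 87600 * 4.416 = 386841.6
Denominator: 5.4 * 34.4 * 1916 = 355916.16
CR = 386841.6 / 355916.16 = 1.08689 mm/y

1.08689 mm/y


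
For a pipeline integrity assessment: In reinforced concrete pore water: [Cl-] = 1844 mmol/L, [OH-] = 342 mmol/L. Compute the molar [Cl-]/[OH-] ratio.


Threshold parameter = [Cl-] / [OH-] (molar basis; both in mmol/L, so units cancel)
Ratio = 1844 / 342 = 5.39

5.39


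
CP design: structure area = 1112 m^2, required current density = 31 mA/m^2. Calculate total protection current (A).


I = area * current density, then convert mA → A (÷1000)
I = 1112 * 31 / 1000 = 34.47 A

34.47 A


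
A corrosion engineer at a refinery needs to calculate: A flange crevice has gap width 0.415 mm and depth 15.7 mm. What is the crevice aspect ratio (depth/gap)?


Aspect ratio = depth / gap
Ratio = 15.7 / 0.415 = 37.8

37.8


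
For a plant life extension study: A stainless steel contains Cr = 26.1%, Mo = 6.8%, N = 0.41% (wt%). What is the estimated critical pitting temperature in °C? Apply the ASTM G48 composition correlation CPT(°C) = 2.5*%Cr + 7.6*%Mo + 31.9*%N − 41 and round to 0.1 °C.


Apply the ASTM G48 empirical CPT estimate: CPT(°C) = 2.5*%Cr + 7.6*%Mo + 31.9*%N − 41
2.5*26.1 = 65.25; 7.6*6.8 = 51.68; 31.9*0.41 = 13.079
CPT = 65.25 + 51.68 + 13.079 − 41 = 89.009 °C
Rounded to 0.1 °C: CPT ≈ 89.0 °C

89.0 °C


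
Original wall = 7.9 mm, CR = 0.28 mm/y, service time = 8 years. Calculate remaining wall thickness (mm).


Remaining wall = original − CR × time
t = 7.9 − 0.28*8 = 7.9 − 2.24 = 5.66 mm

5.66 mm


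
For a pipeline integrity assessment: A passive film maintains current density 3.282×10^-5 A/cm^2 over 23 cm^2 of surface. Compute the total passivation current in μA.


I = i_pass * A, then convert A → μA (×10^6)
I = 3.282×10^-5 * 23 * 10^6 = 754.86 μA

754.86 μA


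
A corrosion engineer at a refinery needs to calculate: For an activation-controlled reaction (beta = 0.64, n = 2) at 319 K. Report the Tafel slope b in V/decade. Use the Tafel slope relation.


Apply the Tafel slope relation: b = 2.303*R*T/(beta*n*F)
Numerator: 2.303 * 8.314 * 319 = 6107.94
Denominator: 0.64 * 2 * 96485 = 123500.8
b = 6107.94 / 123500.8 = 0.0495 V/decade

0.0495 V/decade


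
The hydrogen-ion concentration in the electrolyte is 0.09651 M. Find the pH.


pH = −log10[H+]
pH = −log10(0.09651) = 1.02

1.02


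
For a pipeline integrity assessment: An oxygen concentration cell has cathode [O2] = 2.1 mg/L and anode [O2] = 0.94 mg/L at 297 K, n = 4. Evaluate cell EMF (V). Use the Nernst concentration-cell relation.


Apply the Nernst concentration-cell relation: E = (RT/nF)*ln(C_cathode/C_anode)
RT/nF = 8.314*297/(4*96485) = 0.00639804 V
ln(2.1/0.94) = 0.80381
E = 0.00639804 * 0.80381 = 0.00514 V

0.00514 V


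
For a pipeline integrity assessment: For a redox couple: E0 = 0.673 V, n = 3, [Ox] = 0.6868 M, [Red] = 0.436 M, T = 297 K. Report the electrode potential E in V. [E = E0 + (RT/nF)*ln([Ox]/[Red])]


Apply the Nernst equation: E = E0 + (RT/nF)*ln([Ox]/[Red])
Step 1: RT/nF = 8.314*297/(3*96485) = 0.00853071 V
Step 2: [Ox]/[Red] = 0.6868/0.436 = 1.575229
Step 3: ln(1.575229) = 0.454401
Step 4: correction = 0.00853071 * 0.454401 = 0.0039 V
E = 0.673 + 0.0039 = 0.6769 V

0.6769 V


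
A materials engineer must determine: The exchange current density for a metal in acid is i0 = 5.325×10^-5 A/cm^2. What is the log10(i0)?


i0 = 5.325×10^-5 A/cm^2
log10(i0) = -4.274

-4.274


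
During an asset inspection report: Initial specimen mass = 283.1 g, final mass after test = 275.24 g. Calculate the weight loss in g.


Weight loss = initial − final
WL = 283.1 − 275.24 = 7.86 g

7.86 g


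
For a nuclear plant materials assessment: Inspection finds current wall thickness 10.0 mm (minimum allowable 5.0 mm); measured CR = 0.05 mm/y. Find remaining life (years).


Apply the remaining-life relation: RL = (t_current − t_min) / CR
RL = (10.0 − 5.0) / 0.05 = 5.0 / 0.05 = 100.0 years

100.0 years


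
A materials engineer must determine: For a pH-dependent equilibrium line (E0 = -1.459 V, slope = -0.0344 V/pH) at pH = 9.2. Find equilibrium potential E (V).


Apply the Pourbaix line equation: E = E0 + slope*pH
E = -1.459 + (-0.0344)*9.2 = -1.459 + (-0.31648) = -1.77548 V
Rounded to 4 decimal places: E = -1.7755 V

-1.7755 V


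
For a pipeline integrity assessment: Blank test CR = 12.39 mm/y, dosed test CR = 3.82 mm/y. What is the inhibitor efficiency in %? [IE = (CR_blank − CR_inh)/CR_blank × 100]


Apply the inhibitor-efficiency definition: IE = (CR_blank − CR_inh)/CR_blank × 100
IE = (12.39 − 3.82) / 12.39 × 100
IE = 8.57 / 12.39 × 100 = 69.2 %

69.2 %


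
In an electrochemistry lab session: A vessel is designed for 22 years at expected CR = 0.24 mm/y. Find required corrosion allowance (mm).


Corrosion allowance = CR × design life
CA = 0.24 * 22 = 5.28 mm

5.28 mm


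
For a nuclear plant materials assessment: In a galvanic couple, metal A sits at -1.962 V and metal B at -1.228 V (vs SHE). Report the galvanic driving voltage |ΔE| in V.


Driving voltage is the absolute potential difference.
|ΔE| = |-1.962 − (-1.228)| = 0.734 V

0.734 V


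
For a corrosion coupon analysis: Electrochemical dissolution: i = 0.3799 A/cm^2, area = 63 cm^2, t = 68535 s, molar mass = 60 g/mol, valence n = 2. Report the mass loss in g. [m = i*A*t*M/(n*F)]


Apply Faraday's law: m = i*A*t*M / (n*F)
Total charge passed Q = i*A*t = 0.3799*63*68535 = 1640296.1295 C
m = Q*M/(n*F) = 1640296.1295*60/(2*96485) = 510.0159 g

510.0159 g


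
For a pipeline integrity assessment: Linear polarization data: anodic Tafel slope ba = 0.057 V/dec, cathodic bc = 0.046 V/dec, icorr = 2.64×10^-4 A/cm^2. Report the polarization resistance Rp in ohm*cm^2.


Apply the Stern-Geary equation: Rp = ba*bc / (2.303*icorr*(ba+bc))
ba*bc = 0.057*0.046 = 0.002622
ba+bc = 0.103; 2.303*icorr*(ba+bc) = 2.303*2.64×10^-4*0.103 = 6.2623176×10^-5
Rp = 0.002622 / 6.2623176×10^-5 = 41.87 ohm*cm^2

41.87 ohm*cm^2


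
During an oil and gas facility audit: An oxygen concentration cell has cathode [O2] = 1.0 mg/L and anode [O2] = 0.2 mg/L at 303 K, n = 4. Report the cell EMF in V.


Apply the Nernst concentration-cell relation: E = (RT/nF)*ln(C_cathode/C_anode)
RT/nF = 8.314*303/(4*96485) = 0.00652729 V
ln(1.0/0.2) = 1.60944
E = 0.00652729 * 1.60944 = 0.01051 V

0.01051 V


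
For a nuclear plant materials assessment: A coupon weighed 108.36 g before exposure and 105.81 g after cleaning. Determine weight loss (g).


Weight loss = initial − final
WL = 108.36 − 105.81 = 2.55 g

2.55 g


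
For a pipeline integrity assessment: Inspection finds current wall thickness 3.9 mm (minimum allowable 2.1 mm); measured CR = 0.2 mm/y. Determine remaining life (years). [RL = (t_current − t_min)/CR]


Apply the remaining-life relation: RL = (t_current − t_min) / CR
RL = (3.9 − 2.1) / 0.2 = 1.8 / 0.2 = 9.0 years

9.0 years


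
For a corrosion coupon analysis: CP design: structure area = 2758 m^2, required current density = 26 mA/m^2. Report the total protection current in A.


I = area * current density, then convert mA → A (÷1000)
I = 2758 * 26 / 1000 = 71.71 A

71.71 A


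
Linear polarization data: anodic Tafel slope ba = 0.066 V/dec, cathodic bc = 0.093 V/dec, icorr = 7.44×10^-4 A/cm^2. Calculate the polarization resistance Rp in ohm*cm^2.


Apply the Stern-Geary equation: Rp = ba*bc / (2.303*icorr*(ba+bc))
ba*bc = 0.066*0.093 = 0.006138
ba+bc = 0.159; 2.303*icorr*(ba+bc) = 2.303*7.44×10^-4*0.159 = 2.7243569×10^-4
Rp = 0.006138 / 2.7243569×10^-4 = 22.53 ohm*cm^2

22.53 ohm*cm^2


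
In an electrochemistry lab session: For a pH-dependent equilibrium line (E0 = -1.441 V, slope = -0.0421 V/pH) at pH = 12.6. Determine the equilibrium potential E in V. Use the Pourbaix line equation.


Apply the Pourbaix line equation: E = E0 + slope*pH
E = -1.441 + (-0.0421)*12.6 = -1.441 + (-0.53046) = -1.97146 V
Rounded to 4 decimal places: E = -1.9715 V

-1.9715 V


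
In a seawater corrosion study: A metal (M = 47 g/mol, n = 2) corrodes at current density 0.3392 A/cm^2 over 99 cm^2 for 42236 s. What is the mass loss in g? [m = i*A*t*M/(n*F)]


Apply Faraday's law: m = i*A*t*M / (n*F)
Total charge passed Q = i*A*t = 0.3392*99*42236 = 1418318.6688 C
m = Q*M/(n*F) = 1418318.6688*47/(2*96485) = 345.4474 g

345.4474 g


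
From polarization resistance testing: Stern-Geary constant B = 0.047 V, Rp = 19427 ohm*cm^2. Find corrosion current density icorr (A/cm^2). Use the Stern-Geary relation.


Apply the Stern-Geary relation: icorr = B / Rp
icorr = 0.047 / 19427 = 2.419×10^-6 A/cm^2

2.419×10^-6 A/cm^2


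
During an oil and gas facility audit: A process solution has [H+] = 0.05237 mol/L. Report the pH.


pH = −log10[H+]
pH = −log10(0.05237) = 1.28

1.28


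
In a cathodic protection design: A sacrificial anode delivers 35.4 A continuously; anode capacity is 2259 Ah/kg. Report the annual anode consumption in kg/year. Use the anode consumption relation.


Annual consumption = current * hours per year / capacity
Rate = 35.4 * 8760 / 2259 = 137.3 kg/year

137.3 kg/year


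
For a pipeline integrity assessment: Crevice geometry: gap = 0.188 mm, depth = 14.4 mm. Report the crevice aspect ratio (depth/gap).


Aspect ratio = depth / gap
Ratio = 14.4 / 0.188 = 76.6

76.6


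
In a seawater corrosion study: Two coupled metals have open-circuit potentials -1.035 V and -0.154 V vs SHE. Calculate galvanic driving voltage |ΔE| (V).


Driving voltage is the absolute potential difference.
|ΔE| = |-1.035 − (-0.154)| = 0.881 V

0.881 V


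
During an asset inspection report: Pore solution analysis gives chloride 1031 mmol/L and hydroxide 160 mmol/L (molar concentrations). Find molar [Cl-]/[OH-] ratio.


Threshold parameter = [Cl-] / [OH-] (molar basis; both in mmol/L, so units cancel)
Ratio = 1031 / 160 = 6.44

6.44


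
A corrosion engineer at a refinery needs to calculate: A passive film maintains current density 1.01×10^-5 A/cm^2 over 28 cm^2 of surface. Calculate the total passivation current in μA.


I = i_pass * A, then convert A → μA (×10^6)
I = 1.01×10^-5 * 28 * 10^6 = 282.8 μA

282.8 μA


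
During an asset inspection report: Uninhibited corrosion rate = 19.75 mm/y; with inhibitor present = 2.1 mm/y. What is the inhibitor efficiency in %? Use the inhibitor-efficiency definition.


Apply the inhibitor-efficiency definition: IE = (CR_blank − CR_inh)/CR_blank × 100
IE = (19.75 − 2.1) / 19.75 × 100
IE = 17.65 / 19.75 × 100 = 89.4 %

89.4 %


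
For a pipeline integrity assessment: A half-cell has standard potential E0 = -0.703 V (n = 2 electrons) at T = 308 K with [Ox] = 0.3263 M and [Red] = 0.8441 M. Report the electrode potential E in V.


Apply the Nernst equation: E = E0 + (RT/nF)*ln([Ox]/[Red])
Step 1: RT/nF = 8.314*308/(2*96485) = 0.01327 V
Step 2: [Ox]/[Red] = 0.3263/0.8441 = 0.386566
Step 3: ln(0.386566) = -0.950453
Step 4: correction = 0.01327 * -0.950453 = -0.0126 V
E = -0.703 + -0.0126 = -0.7156 V

-0.7156 V


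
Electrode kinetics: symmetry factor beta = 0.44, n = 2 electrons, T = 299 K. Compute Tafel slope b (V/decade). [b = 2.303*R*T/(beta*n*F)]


Apply the Tafel slope relation: b = 2.303*R*T/(beta*n*F)
Numerator: 2.303 * 8.314 * 299 = 5725.0
Denominator: 0.44 * 2 * 96485 = 84906.8
b = 5725.0 / 84906.8 = 0.0674 V/decade

0.0674 V/decade


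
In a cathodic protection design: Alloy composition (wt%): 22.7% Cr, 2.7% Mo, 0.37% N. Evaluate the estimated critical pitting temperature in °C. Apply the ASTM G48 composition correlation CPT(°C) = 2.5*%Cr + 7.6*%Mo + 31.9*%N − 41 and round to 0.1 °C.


Apply the ASTM G48 empirical CPT estimate: CPT(°C) = 2.5*%Cr + 7.6*%Mo + 31.9*%N − 41
2.5*22.7 = 56.75; 7.6*2.7 = 20.52; 31.9*0.37 = 11.803
CPT = 56.75 + 20.52 + 11.803 − 41 = 48.073 °C
Rounded to 0.1 °C: CPT ≈ 48.1 °C

48.1 °C


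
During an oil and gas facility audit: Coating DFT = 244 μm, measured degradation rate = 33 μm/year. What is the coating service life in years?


Service life = thickness / degradation rate
Life = 244 / 33 = 7.4 years

7.4 years


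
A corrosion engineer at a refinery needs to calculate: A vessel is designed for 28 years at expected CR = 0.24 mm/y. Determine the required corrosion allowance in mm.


Corrosion allowance = CR × design life
CA = 0.24 * 28 = 6.72 mm

6.72 mm


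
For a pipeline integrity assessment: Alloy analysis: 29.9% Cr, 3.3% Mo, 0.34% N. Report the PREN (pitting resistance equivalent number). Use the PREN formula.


Apply the PREN formula: PREN = Cr + 3.3*Mo + 16*N
PREN = 29.9 + 3.3*3.3 + 16*0.34
PREN = 29.9 + 10.89 + 5.44 = 46.23

46.23


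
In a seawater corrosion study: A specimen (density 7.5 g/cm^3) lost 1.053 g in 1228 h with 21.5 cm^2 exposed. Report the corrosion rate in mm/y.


Apply the mm/y weight-loss relation: CR = 87600 * W / (D * A * T)
Numerator: 87600 * 1.053 = 92242.8
Denominator: 7.5 * 21.5 * 1228 = 198015.0
CR = 92242.8 / 198015.0 = 0.46584 mm/y

0.46584 mm/y


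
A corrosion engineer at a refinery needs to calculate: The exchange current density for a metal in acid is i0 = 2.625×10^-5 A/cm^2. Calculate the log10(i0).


i0 = 2.625×10^-5 A/cm^2
log10(i0) = -4.581

-4.581


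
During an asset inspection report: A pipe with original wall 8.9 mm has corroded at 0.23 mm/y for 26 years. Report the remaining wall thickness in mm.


Remaining wall = original − CR × time
t = 8.9 − 0.23*26 = 8.9 − 5.98 = 2.92 mm

2.92 mm


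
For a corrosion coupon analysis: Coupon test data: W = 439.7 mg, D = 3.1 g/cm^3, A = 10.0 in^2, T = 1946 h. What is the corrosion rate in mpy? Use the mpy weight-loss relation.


Apply the mpy weight-loss relation: CR = 534 * W / (D * A * T)
Numerator: 534 * 439.7 = 234799.8
Denominator: 3.1 * 10.0 * 1946 = 60326.0
CR = 234799.8 / 60326.0 = 3.89218 mpy

3.89218 mpy


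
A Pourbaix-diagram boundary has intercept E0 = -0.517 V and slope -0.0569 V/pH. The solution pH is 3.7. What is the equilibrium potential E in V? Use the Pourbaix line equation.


Apply the Pourbaix line equation: E = E0 + slope*pH
E = -0.517 + (-0.0569)*3.7 = -0.517 + (-0.21053) = -0.72753 V
Rounded to 3 decimal places: E = -0.728 V

-0.728 V


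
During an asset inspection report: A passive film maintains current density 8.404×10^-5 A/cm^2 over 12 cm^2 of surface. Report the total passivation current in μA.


I = i_pass * A, then convert A → μA (×10^6)
I = 8.404×10^-5 * 12 * 10^6 = 1008.48 μA

1008.48 μA


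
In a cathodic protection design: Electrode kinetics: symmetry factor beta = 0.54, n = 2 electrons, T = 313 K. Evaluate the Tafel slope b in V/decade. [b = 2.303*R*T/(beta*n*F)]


Apply the Tafel slope relation: b = 2.303*R*T/(beta*n*F)
Numerator: 2.303 * 8.314 * 313 = 5993.06
Denominator: 0.54 * 2 * 96485 = 104203.8
b = 5993.06 / 104203.8 = 0.058 V/decade

0.058 V/decade


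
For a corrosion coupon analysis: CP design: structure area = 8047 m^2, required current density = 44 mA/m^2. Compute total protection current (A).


I = area * current density, then convert mA → A (÷1000)
I = 8047 * 44 / 1000 = 354.07 A

354.07 A


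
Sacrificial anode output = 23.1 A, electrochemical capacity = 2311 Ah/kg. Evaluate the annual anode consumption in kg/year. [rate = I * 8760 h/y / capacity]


Annual consumption = current * hours per year / capacity
Rate = 23.1 * 8760 / 2311 = 87.6 kg/year

87.6 kg/year


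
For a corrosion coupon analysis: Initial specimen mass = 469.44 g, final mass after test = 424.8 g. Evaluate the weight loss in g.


Weight loss = initial − final
WL = 469.44 − 424.8 = 44.64 g

44.64 g


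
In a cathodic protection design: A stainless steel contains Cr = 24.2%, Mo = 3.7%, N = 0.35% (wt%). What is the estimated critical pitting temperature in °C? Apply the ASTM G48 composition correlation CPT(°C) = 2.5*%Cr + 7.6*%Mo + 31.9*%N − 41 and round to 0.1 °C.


Apply the ASTM G48 empirical CPT estimate: CPT(°C) = 2.5*%Cr + 7.6*%Mo + 31.9*%N − 41
2.5*24.2 = 60.5; 7.6*3.7 = 28.12; 31.9*0.35 = 11.165
CPT = 60.5 + 28.12 + 11.165 − 41 = 58.785 °C
Rounded to 0.1 °C: CPT ≈ 58.8 °C

58.8 °C


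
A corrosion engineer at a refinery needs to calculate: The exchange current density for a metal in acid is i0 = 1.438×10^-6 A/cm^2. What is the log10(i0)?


i0 = 1.438×10^-6 A/cm^2
log10(i0) = -5.842

-5.842


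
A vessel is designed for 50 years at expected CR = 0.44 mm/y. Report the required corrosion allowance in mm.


Corrosion allowance = CR × design life
CA = 0.44 * 50 = 22.0 mm

22.0 mm


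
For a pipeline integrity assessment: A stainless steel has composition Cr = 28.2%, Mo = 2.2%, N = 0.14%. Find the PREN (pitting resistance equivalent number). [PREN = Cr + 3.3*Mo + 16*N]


Apply the PREN formula: PREN = Cr + 3.3*Mo + 16*N
PREN = 28.2 + 3.3*2.2 + 16*0.14
PREN = 28.2 + 7.26 + 2.24 = 37.7

37.7


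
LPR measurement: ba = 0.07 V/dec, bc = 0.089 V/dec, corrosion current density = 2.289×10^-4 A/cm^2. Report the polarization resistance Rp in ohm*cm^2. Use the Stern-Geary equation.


Apply the Stern-Geary equation: Rp = ba*bc / (2.303*icorr*(ba+bc))
ba*bc = 0.07*0.089 = 0.00623
ba+bc = 0.159; 2.303*icorr*(ba+bc) = 2.303*2.289×10^-4*0.159 = 8.3817915×10^-5
Rp = 0.00623 / 8.3817915×10^-5 = 74.3 ohm*cm^2

74.3 ohm*cm^2


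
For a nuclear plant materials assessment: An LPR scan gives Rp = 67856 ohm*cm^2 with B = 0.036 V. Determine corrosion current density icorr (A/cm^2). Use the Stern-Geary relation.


Apply the Stern-Geary relation: icorr = B / Rp
icorr = 0.036 / 67856 = 5.305×10^-7 A/cm^2

5.305×10^-7 A/cm^2


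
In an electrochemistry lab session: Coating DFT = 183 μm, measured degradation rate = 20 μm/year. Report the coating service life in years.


Service life = thickness / degradation rate
Life = 183 / 20 = 9.2 years

9.2 years


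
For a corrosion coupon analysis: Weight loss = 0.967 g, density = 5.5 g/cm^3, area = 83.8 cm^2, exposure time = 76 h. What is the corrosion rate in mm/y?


Apply the mm/y weight-loss relation: CR = 87600 * W / (D * A * T)
Numerator: 87600 * 0.967 = 84709.2
Denominator: 5.5 * 83.8 * 76 = 35028.4
CR = 84709.2 / 35028.4 = 2.4183 mm/y

2.4183 mm/y


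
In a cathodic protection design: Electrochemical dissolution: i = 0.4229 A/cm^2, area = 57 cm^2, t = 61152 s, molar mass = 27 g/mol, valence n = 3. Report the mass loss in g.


Apply Faraday's law: m = i*A*t*M / (n*F)
Total charge passed Q = i*A*t = 0.4229*57*61152 = 1474087.3056 C
m = Q*M/(n*F) = 1474087.3056*27/(3*96485) = 137.501 g

137.501 g


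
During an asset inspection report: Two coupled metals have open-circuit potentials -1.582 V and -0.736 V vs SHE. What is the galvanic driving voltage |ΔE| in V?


Driving voltage is the absolute potential difference.
|ΔE| = |-1.582 − (-0.736)| = 0.846 V

0.846 V


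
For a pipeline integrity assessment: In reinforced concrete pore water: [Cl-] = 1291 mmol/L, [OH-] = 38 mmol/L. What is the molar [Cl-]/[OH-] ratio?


Threshold parameter = [Cl-] / [OH-] (molar basis; both in mmol/L, so units cancel)
Ratio = 1291 / 38 = 33.97

33.97


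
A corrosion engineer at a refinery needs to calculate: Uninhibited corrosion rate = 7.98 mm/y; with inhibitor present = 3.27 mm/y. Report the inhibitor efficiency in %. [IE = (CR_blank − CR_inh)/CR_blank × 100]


Apply the inhibitor-efficiency definition: IE = (CR_blank − CR_inh)/CR_blank × 100
IE = (7.98 − 3.27) / 7.98 × 100
IE = 4.71 / 7.98 × 100 = 59.0 %

59.0 %


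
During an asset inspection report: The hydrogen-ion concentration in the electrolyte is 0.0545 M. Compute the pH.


pH = −log10[H+]
pH = −log10(0.0545) = 1.26

1.26


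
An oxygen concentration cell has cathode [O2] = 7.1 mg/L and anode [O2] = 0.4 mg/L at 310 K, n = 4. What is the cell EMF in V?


Apply the Nernst concentration-cell relation: E = (RT/nF)*ln(C_cathode/C_anode)
RT/nF = 8.314*310/(4*96485) = 0.00667808 V
ln(7.1/0.4) = 2.87639
E = 0.00667808 * 2.87639 = 0.01921 V

0.01921 V


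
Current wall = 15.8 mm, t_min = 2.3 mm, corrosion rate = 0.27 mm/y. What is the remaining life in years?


Apply the remaining-life relation: RL = (t_current − t_min) / CR
RL = (15.8 − 2.3) / 0.27 = 13.5 / 0.27 = 50.0 years

50.0 years


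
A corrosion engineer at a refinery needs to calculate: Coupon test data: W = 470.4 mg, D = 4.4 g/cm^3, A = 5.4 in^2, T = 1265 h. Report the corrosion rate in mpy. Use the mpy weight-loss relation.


Apply the mpy weight-loss relation: CR = 534 * W / (D * A * T)
Numerator: 534 * 470.4 = 251193.6
Denominator: 4.4 * 5.4 * 1265 = 30056.4
CR = 251193.6 / 30056.4 = 8.357 mpy

8.357 mpy


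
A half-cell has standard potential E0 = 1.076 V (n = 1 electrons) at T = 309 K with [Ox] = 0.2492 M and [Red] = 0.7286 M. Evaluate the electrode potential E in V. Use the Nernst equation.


Apply the Nernst equation: E = E0 + (RT/nF)*ln([Ox]/[Red])
Step 1: RT/nF = 8.314*309/(1*96485) = 0.02662617 V
Step 2: [Ox]/[Red] = 0.2492/0.7286 = 0.342026
Step 3: ln(0.342026) = -1.072869
Step 4: correction = 0.02662617 * -1.072869 = -0.0286 V
E = 1.076 + -0.0286 = 1.0474 V

1.0474 V


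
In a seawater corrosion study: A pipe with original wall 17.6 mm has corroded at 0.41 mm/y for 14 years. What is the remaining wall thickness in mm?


Remaining wall = original − CR × time
t = 17.6 − 0.41*14 = 17.6 − 5.74 = 11.86 mm

11.86 mm


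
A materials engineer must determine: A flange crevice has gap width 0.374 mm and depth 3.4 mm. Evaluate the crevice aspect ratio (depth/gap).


Aspect ratio = depth / gap
Ratio = 3.4 / 0.374 = 9.1

9.1


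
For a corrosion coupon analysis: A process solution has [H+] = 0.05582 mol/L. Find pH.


pH = −log10[H+]
pH = −log10(0.05582) = 1.25

1.25


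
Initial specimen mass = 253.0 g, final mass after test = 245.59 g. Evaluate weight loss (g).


Weight loss = initial − final
WL = 253.0 − 245.59 = 7.41 g

7.41 g


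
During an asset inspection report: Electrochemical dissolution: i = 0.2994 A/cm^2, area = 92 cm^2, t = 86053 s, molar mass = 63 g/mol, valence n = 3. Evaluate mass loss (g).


Apply Faraday's law: m = i*A*t*M / (n*F)
Total charge passed Q = i*A*t = 0.2994*92*86053 = 2370312.6744 C
m = Q*M/(n*F) = 2370312.6744*63/(3*96485) = 515.89953 g

515.89953 g


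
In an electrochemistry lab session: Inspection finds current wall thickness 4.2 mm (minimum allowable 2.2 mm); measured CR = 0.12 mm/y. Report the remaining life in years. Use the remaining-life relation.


Apply the remaining-life relation: RL = (t_current − t_min) / CR
RL = (4.2 − 2.2) / 0.12 = 2.0 / 0.12 = 16.7 years

16.7 years


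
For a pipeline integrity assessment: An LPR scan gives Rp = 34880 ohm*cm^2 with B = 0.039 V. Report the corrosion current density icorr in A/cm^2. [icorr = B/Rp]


Apply the Stern-Geary relation: icorr = B / Rp
icorr = 0.039 / 34880 = 1.118×10^-6 A/cm^2

1.118×10^-6 A/cm^2


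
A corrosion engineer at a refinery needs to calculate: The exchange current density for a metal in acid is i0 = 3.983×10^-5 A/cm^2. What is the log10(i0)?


i0 = 3.983×10^-5 A/cm^2
log10(i0) = -4.4

-4.4


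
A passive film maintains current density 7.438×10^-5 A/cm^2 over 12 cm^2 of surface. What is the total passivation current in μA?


I = i_pass * A, then convert A → μA (×10^6)
I = 7.438×10^-5 * 12 * 10^6 = 892.56 μA

892.56 μA


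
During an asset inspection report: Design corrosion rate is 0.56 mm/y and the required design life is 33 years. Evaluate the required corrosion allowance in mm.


Corrosion allowance = CR × design life
CA = 0.56 * 33 = 18.48 mm

18.48 mm


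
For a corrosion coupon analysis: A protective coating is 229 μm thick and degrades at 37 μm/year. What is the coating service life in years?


Service life = thickness / degradation rate
Life = 229 / 37 = 6.2 years

6.2 years


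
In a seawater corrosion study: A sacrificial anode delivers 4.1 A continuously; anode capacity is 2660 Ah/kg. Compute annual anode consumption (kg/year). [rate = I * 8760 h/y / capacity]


Annual consumption = current * hours per year / capacity
Rate = 4.1 * 8760 / 2660 = 13.5 kg/year

13.5 kg/year


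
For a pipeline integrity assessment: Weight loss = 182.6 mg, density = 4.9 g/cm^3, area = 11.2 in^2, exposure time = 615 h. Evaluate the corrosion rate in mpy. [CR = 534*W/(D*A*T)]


Apply the mpy weight-loss relation: CR = 534 * W / (D * A * T)
Numerator: 534 * 182.6 = 97508.4
Denominator: 4.9 * 11.2 * 615 = 33751.2
CR = 97508.4 / 33751.2 = 2.889 mpy

2.889 mpy


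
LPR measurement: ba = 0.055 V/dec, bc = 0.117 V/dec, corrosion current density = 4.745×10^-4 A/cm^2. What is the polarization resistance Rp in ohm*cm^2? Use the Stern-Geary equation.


Apply the Stern-Geary equation: Rp = ba*bc / (2.303*icorr*(ba+bc))
ba*bc = 0.055*0.117 = 0.006435
ba+bc = 0.172; 2.303*icorr*(ba+bc) = 2.303*4.745×10^-4*0.172 = 1.8795704×10^-4
Rp = 0.006435 / 1.8795704×10^-4 = 34.24 ohm*cm^2

34.24 ohm*cm^2


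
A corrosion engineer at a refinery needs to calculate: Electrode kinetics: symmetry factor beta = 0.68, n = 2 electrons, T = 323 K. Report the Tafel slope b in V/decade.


Apply the Tafel slope relation: b = 2.303*R*T/(beta*n*F)
Numerator: 2.303 * 8.314 * 323 = 6184.53
Denominator: 0.68 * 2 * 96485 = 131219.6
b = 6184.53 / 131219.6 = 0.047 V/decade

0.047 V/decade


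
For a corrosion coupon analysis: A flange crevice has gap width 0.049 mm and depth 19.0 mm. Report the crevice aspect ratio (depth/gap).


Aspect ratio = depth / gap
Ratio = 19.0 / 0.049 = 387.8

387.8


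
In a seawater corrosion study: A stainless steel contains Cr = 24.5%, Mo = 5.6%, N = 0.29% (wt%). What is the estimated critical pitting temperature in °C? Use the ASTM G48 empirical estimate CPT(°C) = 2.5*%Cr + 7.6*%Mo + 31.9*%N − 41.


Apply the ASTM G48 empirical CPT estimate: CPT(°C) = 2.5*%Cr + 7.6*%Mo + 31.9*%N − 41
2.5*24.5 = 61.25; 7.6*5.6 = 42.56; 31.9*0.29 = 9.251
CPT = 61.25 + 42.56 + 9.251 − 41 = 72.061 °C
Rounded to 0.1 °C: CPT ≈ 72.1 °C

72.1 °C


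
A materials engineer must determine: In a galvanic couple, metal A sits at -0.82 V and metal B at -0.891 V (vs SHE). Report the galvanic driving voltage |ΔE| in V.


Driving voltage is the absolute potential difference.
|ΔE| = |-0.82 − (-0.891)| = 0.071 V

0.071 V


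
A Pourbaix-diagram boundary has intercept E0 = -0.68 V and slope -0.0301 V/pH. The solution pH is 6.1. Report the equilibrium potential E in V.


Apply the Pourbaix line equation: E = E0 + slope*pH
E = -0.68 + (-0.0301)*6.1 = -0.68 + (-0.18361) = -0.86361 V
Rounded to 4 decimal places: E = -0.8636 V

-0.8636 V
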